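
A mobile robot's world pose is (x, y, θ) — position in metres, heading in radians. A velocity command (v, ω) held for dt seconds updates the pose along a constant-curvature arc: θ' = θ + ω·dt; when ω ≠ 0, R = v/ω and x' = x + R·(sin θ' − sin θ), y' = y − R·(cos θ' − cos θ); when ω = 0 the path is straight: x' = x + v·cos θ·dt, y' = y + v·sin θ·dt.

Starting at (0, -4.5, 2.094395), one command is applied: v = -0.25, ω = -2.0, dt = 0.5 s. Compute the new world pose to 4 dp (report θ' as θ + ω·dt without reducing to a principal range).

(0.0028, -4.6198, 1.0944)

θ' = 2.0944 + -2.0·0.5 = 1.0944
R = v/ω = -0.25/-2.0 = 0.1250
x' = 0 + 0.1250·(sin 1.0944 − sin 2.0944) = 0.0028
y' = -4.5 − 0.1250·(cos 1.0944 − cos 2.0944) = -4.6198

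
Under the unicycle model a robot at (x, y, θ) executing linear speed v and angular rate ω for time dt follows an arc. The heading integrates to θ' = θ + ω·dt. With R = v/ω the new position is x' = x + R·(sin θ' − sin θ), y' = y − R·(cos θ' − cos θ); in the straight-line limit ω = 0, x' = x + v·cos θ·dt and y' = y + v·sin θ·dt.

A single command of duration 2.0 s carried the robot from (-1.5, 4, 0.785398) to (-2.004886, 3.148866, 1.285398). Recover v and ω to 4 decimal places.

v = -0.5000, ω = 0.2500

Δθ = 1.285398 − 0.785398 = 0.500000
ω = Δθ/dt = 0.500000/2.0 = 0.2500
R = −Δy/(cos θ' − cos θ) = -2.0000
v = R·ω = -2.0000·0.2500 = -0.5000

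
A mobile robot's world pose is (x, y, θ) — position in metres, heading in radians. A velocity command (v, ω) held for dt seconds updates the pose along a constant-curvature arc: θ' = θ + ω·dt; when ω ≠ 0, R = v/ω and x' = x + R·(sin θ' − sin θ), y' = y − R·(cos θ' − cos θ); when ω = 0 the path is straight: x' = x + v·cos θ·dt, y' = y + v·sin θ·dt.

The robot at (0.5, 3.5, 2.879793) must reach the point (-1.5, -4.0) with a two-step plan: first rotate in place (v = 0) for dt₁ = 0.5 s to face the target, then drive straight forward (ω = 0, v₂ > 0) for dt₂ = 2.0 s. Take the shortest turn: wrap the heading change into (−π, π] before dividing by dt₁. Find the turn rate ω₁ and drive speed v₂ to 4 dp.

ω₁ = 3.1440, v₂ = 3.8810

heading to target = atan2(-4−3.5, -1.5−0.5) = -1.8314
Δθ = wrap(-1.8314 − 2.8798) = 1.5720; ω₁ = Δθ/dt₁ = 3.1440
distance = √((-1.5−0.5)² + (-4−3.5)²) = 7.7621; v₂ = distance/dt₂ = 3.8810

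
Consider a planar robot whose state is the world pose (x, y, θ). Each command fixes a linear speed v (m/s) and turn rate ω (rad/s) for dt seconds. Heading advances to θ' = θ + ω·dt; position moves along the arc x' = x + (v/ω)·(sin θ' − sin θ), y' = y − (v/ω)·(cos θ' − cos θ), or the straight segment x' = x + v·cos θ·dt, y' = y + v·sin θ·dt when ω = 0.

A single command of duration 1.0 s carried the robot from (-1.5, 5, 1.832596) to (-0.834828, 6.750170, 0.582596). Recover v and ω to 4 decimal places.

Δθ = 0.582596 − 1.832596 = -1.250000
ω = Δθ/dt = -1.250000/1.0 = -1.2500
R = −Δy/(cos θ' − cos θ) = -1.6000
v = R·ω = -1.6000·-1.2500 = 2.0000

v = 2.0000, ω = -1.2500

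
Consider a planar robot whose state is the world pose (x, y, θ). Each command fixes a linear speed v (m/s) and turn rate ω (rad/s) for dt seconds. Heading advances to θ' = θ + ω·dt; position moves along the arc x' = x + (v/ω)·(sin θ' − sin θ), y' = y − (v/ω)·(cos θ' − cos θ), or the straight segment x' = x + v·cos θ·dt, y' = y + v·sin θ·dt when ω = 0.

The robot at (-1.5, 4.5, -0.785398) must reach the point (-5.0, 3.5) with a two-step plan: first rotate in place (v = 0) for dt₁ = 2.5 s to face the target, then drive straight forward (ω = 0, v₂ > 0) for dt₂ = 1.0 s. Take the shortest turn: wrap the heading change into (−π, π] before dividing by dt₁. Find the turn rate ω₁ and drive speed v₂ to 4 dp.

ω₁ = -0.8312, v₂ = 3.6401

heading to target = atan2(3.5−4.5, -5−-1.5) = -2.8633
Δθ = wrap(-2.8633 − -0.7854) = -2.0779; ω₁ = Δθ/dt₁ = -0.8312
distance = √((-5−-1.5)² + (3.5−4.5)²) = 3.6401; v₂ = distance/dt₂ = 3.6401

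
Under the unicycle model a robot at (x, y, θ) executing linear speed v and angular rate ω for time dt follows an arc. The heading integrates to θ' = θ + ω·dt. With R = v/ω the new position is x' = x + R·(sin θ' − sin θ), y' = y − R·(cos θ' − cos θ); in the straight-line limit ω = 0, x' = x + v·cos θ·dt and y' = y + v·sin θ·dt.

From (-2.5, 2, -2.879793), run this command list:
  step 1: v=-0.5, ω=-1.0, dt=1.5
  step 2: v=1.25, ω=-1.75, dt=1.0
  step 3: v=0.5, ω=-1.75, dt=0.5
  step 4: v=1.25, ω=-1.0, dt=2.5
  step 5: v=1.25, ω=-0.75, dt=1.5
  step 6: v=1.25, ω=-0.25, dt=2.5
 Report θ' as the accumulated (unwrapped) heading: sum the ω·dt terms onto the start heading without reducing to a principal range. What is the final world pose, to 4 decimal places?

(-3.6122, 4.5023, -11.2548)

step 1: θ'=-4.3798 (R=0.5000) → pose (-1.8980, 1.6803, -4.3798)
step 2: θ'=-6.1298 (R=-0.7143) → pose (-1.3320, 2.6194, -6.1298)
step 3: θ'=-7.0048 (R=-0.2857) → pose (-1.0996, 2.5515, -7.0048)
step 4: θ'=-9.5048 (R=-1.2500) → pose (-2.0252, 0.3671, -9.5048)
step 5: θ'=-10.6298 (R=-1.6667) → pose (-3.4484, 1.4323, -10.6298)
step 6: θ'=-11.2548 (R=-5.0000) → pose (-3.6122, 4.5023, -11.2548)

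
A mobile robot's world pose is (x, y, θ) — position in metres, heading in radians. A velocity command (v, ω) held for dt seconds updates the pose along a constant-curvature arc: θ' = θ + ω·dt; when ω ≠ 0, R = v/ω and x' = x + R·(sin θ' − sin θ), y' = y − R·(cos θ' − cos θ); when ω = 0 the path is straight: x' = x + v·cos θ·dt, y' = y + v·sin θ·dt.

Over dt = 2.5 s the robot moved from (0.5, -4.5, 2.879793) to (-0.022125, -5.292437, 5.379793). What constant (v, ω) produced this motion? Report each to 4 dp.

Δθ = 5.379793 − 2.879793 = 2.500000
ω = Δθ/dt = 2.500000/2.5 = 1.0000
R = −Δy/(cos θ' − cos θ) = 0.5000
v = R·ω = 0.5000·1.0000 = 0.5000

v = 0.5000, ω = 1.0000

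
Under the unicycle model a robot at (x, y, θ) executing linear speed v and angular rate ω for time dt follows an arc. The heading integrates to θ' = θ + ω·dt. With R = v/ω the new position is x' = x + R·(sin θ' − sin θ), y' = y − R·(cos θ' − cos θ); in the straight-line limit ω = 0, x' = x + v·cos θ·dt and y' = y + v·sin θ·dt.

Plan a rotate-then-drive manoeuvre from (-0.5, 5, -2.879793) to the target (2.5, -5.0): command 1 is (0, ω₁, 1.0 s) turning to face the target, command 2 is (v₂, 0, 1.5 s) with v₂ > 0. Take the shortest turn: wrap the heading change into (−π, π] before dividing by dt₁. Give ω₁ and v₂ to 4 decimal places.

ω₁ = 1.6005, v₂ = 6.9602

heading to target = atan2(-5−5, 2.5−-0.5) = -1.2793
Δθ = wrap(-1.2793 − -2.8798) = 1.6005; ω₁ = Δθ/dt₁ = 1.6005
distance = √((2.5−-0.5)² + (-5−5)²) = 10.4403; v₂ = distance/dt₂ = 6.9602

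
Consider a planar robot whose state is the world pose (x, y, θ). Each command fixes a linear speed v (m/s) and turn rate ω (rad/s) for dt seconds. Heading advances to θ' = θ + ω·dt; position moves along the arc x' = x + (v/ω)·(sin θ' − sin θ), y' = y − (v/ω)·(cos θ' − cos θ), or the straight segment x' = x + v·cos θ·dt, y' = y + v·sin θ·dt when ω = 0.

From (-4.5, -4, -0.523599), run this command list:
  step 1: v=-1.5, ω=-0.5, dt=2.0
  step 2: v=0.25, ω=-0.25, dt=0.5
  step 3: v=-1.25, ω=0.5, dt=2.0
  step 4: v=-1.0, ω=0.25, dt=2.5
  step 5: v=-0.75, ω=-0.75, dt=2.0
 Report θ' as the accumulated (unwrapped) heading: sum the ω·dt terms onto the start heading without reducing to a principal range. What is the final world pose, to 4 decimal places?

step 1: θ'=-1.5236 (R=3.0000) → pose (-5.9967, -1.5435, -1.5236)
step 2: θ'=-1.6486 (R=-1.0000) → pose (-5.9986, -1.6684, -1.6486)
step 3: θ'=-0.6486 (R=-2.5000) → pose (-6.9808, 0.5183, -0.6486)
step 4: θ'=-0.0236 (R=-4.0000) → pose (-9.3027, 1.3294, -0.0236)
step 5: θ'=-1.5236 (R=1.0000) → pose (-10.2780, 2.2820, -1.5236)

(-10.2780, 2.2820, -1.5236)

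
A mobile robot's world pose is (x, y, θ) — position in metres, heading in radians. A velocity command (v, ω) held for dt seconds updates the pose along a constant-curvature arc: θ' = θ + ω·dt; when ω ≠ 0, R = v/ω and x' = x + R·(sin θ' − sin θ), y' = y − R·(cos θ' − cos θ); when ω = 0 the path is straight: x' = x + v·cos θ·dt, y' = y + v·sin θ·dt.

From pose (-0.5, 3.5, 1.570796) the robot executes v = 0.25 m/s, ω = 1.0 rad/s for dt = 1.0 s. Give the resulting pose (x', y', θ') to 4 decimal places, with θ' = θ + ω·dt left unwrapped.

θ' = 1.5708 + 1.0·1.0 = 2.5708
R = v/ω = 0.25/1.0 = 0.2500
x' = -0.5 + 0.2500·(sin 2.5708 − sin 1.5708) = -0.6149
y' = 3.5 − 0.2500·(cos 2.5708 − cos 1.5708) = 3.7104

(-0.6149, 3.7104, 2.5708)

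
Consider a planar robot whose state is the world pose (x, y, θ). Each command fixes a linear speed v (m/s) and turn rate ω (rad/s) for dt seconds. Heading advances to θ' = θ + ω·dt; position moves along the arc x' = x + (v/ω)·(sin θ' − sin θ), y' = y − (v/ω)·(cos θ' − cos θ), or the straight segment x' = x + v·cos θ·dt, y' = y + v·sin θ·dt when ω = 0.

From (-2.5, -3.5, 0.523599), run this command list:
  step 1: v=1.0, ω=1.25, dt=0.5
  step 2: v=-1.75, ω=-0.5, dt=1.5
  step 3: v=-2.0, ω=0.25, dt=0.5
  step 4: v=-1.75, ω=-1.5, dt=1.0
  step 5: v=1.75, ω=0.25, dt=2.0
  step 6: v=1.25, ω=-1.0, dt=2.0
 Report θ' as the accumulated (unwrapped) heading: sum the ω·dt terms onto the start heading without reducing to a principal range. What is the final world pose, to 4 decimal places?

(-3.6617, -9.4089, -2.4764)

step 1: θ'=1.1486 (R=0.8000) → pose (-2.1702, -3.1350, 1.1486)
step 2: θ'=0.3986 (R=3.5000) → pose (-4.0045, -4.9264, 0.3986)
step 3: θ'=0.5236 (R=-8.0000) → pose (-4.8994, -5.3711, 0.5236)
step 4: θ'=-0.9764 (R=1.1667) → pose (-6.4494, -5.0141, -0.9764)
step 5: θ'=-0.4764 (R=7.0000) → pose (-3.8600, -7.3146, -0.4764)
step 6: θ'=-2.4764 (R=-1.2500) → pose (-3.6617, -9.4089, -2.4764)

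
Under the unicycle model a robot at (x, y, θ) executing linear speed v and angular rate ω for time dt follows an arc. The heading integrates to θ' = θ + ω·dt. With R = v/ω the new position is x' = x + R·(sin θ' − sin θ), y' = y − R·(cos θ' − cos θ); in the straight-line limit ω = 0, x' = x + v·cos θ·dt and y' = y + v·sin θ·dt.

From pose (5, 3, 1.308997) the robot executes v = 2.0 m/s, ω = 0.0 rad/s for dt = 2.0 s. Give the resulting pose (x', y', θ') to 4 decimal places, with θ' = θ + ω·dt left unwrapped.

θ' = 1.3090 + 0.0·2.0 = 1.3090
ω = 0 → straight: x' = 5 + 2.0·cos(1.3090)·2.0 = 6.0353
y' = 3 + 2.0·sin(1.3090)·2.0 = 6.8637

(6.0353, 6.8637, 1.3090)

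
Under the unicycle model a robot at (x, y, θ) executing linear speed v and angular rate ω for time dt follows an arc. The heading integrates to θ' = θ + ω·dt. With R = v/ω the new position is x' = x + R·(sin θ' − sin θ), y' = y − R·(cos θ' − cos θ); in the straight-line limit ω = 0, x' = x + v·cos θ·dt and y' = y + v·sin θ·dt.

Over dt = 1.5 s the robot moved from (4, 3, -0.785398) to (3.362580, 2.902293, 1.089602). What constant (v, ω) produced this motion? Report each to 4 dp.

Δθ = 1.089602 − -0.785398 = 1.875000
ω = Δθ/dt = 1.875000/1.5 = 1.2500
R = Δx/(sin θ' − sin θ) = -0.4000
v = R·ω = -0.4000·1.2500 = -0.5000

v = -0.5000, ω = 1.2500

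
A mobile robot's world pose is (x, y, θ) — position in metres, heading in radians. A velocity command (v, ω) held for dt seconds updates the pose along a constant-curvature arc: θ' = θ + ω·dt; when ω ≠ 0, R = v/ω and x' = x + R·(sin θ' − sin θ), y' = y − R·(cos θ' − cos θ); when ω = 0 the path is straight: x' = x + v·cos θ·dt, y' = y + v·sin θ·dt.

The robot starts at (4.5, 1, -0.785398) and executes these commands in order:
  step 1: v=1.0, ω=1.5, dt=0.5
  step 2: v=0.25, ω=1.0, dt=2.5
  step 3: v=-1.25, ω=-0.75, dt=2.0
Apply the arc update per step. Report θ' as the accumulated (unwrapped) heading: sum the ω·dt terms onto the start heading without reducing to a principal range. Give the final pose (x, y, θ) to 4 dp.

(5.4389, -0.9988, 0.9646)

step 1: θ'=-0.0354 (R=0.6667) → pose (4.9478, 0.8052, -0.0354)
step 2: θ'=2.4646 (R=0.2500) → pose (5.1133, 1.2499, 2.4646)
step 3: θ'=0.9646 (R=1.6667) → pose (5.4389, -0.9988, 0.9646)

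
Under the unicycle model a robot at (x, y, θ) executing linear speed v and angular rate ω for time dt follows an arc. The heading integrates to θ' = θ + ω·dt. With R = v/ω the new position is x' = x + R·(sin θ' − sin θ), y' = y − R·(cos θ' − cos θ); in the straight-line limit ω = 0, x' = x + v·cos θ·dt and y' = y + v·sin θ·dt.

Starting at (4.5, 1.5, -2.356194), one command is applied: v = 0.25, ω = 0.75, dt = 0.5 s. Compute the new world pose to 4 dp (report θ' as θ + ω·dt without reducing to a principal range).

(4.4300, 1.3973, -1.9812)

θ' = -2.3562 + 0.75·0.5 = -1.9812
R = v/ω = 0.25/0.75 = 0.3333
x' = 4.5 + 0.3333·(sin -1.9812 − sin -2.3562) = 4.4300
y' = 1.5 − 0.3333·(cos -1.9812 − cos -2.3562) = 1.3973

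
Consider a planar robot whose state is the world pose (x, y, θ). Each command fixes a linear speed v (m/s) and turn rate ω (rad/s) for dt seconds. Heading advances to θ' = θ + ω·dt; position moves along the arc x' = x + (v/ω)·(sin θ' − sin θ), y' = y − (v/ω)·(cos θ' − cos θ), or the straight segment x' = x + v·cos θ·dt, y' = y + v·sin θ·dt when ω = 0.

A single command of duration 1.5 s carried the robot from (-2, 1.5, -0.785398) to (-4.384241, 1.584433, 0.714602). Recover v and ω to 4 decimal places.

v = -1.7500, ω = 1.0000

Δθ = 0.714602 − -0.785398 = 1.500000
ω = Δθ/dt = 1.500000/1.5 = 1.0000
R = Δx/(sin θ' − sin θ) = -1.7500
v = R·ω = -1.7500·1.0000 = -1.7500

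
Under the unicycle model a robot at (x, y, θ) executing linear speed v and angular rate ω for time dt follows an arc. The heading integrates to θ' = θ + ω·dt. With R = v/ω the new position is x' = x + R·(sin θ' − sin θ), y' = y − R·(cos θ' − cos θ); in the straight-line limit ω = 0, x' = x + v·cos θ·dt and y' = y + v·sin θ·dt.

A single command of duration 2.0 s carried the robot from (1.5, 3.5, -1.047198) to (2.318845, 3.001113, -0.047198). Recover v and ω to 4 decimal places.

v = 0.5000, ω = 0.5000

Δθ = -0.047198 − -1.047198 = 1.000000
ω = Δθ/dt = 1.000000/2.0 = 0.5000
R = Δx/(sin θ' − sin θ) = 1.0000
v = R·ω = 1.0000·0.5000 = 0.5000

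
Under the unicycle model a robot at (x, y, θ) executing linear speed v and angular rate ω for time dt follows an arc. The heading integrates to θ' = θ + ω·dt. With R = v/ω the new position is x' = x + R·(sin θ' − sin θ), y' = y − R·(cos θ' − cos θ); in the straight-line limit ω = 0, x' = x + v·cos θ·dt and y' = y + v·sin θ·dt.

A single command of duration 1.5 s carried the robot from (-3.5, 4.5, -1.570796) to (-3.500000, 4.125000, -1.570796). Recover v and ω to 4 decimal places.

Δθ = -1.570796 − -1.570796 = 0.000000
ω = Δθ/dt = 0.000000/1.5 = 0.0000
ω = 0 → v = (Δx·cos θ + Δy·sin θ)/dt = 0.2500

v = 0.2500, ω = 0.0000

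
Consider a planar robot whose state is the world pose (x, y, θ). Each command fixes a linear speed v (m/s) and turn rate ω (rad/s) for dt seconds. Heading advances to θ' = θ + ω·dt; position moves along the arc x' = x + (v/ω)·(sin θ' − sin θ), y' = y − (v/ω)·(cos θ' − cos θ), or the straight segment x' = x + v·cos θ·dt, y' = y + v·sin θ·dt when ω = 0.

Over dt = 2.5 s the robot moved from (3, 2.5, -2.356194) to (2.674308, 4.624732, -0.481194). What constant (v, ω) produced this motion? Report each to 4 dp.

Δθ = -0.481194 − -2.356194 = 1.875000
ω = Δθ/dt = 1.875000/2.5 = 0.7500
R = −Δy/(cos θ' − cos θ) = -1.3333
v = R·ω = -1.3333·0.7500 = -1.0000

v = -1.0000, ω = 0.7500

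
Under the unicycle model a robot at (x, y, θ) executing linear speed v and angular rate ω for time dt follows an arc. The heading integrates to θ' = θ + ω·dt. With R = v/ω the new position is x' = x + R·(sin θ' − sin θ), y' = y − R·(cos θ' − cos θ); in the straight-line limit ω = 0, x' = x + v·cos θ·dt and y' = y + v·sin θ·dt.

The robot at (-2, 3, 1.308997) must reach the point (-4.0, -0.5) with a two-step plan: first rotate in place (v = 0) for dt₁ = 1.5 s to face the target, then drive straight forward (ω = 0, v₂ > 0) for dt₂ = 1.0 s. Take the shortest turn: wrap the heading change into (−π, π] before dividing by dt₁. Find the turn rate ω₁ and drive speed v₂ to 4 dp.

heading to target = atan2(-0.5−3, -4−-2) = -2.0899
Δθ = wrap(-2.0899 − 1.3090) = 2.8842; ω₁ = Δθ/dt₁ = 1.9228
distance = √((-4−-2)² + (-0.5−3)²) = 4.0311; v₂ = distance/dt₂ = 4.0311

ω₁ = 1.9228, v₂ = 4.0311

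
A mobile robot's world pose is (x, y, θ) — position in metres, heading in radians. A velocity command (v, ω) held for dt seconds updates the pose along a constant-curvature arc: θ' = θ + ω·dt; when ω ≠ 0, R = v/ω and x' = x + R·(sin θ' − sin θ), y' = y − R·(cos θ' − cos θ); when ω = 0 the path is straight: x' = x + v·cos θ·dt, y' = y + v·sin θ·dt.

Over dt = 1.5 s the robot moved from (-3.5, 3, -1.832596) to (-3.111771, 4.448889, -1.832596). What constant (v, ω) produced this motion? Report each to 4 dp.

v = -1.0000, ω = 0.0000

Δθ = -1.832596 − -1.832596 = 0.000000
ω = Δθ/dt = 0.000000/1.5 = 0.0000
ω = 0 → v = (Δx·cos θ + Δy·sin θ)/dt = -1.0000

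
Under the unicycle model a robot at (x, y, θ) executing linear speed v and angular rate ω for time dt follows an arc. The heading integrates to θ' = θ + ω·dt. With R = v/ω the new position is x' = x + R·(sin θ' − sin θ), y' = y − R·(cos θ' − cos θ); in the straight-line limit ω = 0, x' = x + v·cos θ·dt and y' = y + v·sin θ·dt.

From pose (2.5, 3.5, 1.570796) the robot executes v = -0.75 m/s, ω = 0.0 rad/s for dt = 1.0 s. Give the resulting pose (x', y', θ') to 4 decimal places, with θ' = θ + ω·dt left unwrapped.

θ' = 1.5708 + 0.0·1.0 = 1.5708
ω = 0 → straight: x' = 2.5 + -0.75·cos(1.5708)·1.0 = 2.5000
y' = 3.5 + -0.75·sin(1.5708)·1.0 = 2.7500

(2.5000, 2.7500, 1.5708)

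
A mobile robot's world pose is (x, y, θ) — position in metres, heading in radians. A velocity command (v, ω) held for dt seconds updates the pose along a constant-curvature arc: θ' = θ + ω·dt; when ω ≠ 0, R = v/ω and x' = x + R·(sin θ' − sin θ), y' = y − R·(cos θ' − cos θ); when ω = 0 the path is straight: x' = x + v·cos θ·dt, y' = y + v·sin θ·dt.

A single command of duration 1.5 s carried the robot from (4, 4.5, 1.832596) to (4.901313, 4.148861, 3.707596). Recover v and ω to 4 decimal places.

v = -0.7500, ω = 1.2500

Δθ = 3.707596 − 1.832596 = 1.875000
ω = Δθ/dt = 1.875000/1.5 = 1.2500
R = Δx/(sin θ' − sin θ) = -0.6000
v = R·ω = -0.6000·1.2500 = -0.7500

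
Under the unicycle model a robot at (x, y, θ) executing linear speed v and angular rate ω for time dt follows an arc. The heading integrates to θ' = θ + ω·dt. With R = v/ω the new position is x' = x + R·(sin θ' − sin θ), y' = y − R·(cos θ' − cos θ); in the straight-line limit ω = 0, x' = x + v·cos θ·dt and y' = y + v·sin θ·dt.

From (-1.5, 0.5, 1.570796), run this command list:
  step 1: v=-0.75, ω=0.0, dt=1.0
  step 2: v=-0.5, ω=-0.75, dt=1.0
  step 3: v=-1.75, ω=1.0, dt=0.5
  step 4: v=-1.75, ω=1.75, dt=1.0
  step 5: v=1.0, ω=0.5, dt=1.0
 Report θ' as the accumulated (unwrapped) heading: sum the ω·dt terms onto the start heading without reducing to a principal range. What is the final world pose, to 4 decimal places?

step 1: θ'=1.5708 (straight) → pose (-1.5000, -0.2500, 1.5708)
step 2: θ'=0.8208 (R=0.6667) → pose (-1.6789, -0.7044, 0.8208)
step 3: θ'=1.3208 (R=-1.7500) → pose (-2.0940, -1.4643, 1.3208)
step 4: θ'=3.0708 (R=-1.0000) → pose (-1.1958, -2.7092, 3.0708)
step 5: θ'=3.5708 (R=2.0000) → pose (-2.1696, -2.8856, 3.5708)

(-2.1696, -2.8856, 3.5708)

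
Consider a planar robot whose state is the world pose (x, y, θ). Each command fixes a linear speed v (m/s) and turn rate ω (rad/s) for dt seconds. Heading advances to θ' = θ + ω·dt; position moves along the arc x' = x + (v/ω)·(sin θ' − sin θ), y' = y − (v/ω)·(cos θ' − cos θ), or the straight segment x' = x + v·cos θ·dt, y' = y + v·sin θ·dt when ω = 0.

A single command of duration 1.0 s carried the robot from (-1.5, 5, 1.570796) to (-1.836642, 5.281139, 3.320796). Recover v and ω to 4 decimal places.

v = 0.5000, ω = 1.7500

Δθ = 3.320796 − 1.570796 = 1.750000
ω = Δθ/dt = 1.750000/1.0 = 1.7500
R = Δx/(sin θ' − sin θ) = 0.2857
v = R·ω = 0.2857·1.7500 = 0.5000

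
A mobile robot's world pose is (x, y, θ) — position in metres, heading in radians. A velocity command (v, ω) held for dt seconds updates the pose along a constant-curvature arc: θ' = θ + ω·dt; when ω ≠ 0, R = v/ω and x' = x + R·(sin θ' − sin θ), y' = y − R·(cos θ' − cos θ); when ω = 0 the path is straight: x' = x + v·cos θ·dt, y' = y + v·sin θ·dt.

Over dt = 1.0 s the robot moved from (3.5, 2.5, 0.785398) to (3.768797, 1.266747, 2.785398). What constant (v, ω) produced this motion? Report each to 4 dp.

v = -1.5000, ω = 2.0000

Δθ = 2.785398 − 0.785398 = 2.000000
ω = Δθ/dt = 2.000000/1.0 = 2.0000
R = −Δy/(cos θ' − cos θ) = -0.7500
v = R·ω = -0.7500·2.0000 = -1.5000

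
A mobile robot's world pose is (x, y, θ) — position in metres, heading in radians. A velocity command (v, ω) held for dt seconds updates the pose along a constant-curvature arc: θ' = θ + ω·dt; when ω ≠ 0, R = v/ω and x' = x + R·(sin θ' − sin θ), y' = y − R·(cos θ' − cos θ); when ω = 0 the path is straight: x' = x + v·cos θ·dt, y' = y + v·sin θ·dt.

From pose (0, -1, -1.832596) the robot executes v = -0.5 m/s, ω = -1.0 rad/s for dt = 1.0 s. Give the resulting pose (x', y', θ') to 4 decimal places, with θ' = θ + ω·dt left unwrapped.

(0.3309, -0.6531, -2.8326)

θ' = -1.8326 + -1.0·1.0 = -2.8326
R = v/ω = -0.5/-1.0 = 0.5000
x' = 0 + 0.5000·(sin -2.8326 − sin -1.8326) = 0.3309
y' = -1 − 0.5000·(cos -2.8326 − cos -1.8326) = -0.6531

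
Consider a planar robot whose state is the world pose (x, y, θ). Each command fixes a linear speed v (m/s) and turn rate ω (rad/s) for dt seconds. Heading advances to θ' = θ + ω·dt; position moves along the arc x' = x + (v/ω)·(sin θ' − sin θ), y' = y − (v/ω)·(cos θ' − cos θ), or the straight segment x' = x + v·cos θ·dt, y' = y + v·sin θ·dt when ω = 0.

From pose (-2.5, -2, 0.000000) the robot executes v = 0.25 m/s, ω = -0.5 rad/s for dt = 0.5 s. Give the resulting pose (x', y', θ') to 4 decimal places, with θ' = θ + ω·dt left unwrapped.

(-2.3763, -2.0155, -0.2500)

θ' = 0.0000 + -0.5·0.5 = -0.2500
R = v/ω = 0.25/-0.5 = -0.5000
x' = -2.5 + -0.5000·(sin -0.2500 − sin 0.0000) = -2.3763
y' = -2 − -0.5000·(cos -0.2500 − cos 0.0000) = -2.0155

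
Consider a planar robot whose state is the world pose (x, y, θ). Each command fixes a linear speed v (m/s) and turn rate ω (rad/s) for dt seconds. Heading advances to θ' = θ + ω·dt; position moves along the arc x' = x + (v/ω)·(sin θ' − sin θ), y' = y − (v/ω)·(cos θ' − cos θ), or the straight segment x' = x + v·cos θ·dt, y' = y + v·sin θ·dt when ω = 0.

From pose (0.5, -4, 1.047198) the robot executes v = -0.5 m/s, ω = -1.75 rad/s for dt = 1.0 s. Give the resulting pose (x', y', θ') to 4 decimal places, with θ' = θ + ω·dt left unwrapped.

θ' = 1.0472 + -1.75·1.0 = -0.7028
R = v/ω = -0.5/-1.75 = 0.2857
x' = 0.5 + 0.2857·(sin -0.7028 − sin 1.0472) = 0.0679
y' = -4 − 0.2857·(cos -0.7028 − cos 1.0472) = -4.0752

(0.0679, -4.0752, -0.7028)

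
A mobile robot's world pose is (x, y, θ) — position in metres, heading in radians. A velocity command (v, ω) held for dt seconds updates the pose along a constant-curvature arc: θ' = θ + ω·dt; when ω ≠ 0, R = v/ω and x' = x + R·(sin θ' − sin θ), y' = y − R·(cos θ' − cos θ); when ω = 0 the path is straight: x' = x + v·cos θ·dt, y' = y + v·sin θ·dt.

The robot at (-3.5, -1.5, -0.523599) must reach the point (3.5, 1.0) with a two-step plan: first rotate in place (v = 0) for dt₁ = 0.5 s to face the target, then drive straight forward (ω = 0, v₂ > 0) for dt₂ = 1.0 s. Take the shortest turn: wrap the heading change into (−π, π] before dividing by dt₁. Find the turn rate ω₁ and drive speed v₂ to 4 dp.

ω₁ = 1.7332, v₂ = 7.4330

heading to target = atan2(1−-1.5, 3.5−-3.5) = 0.3430
Δθ = wrap(0.3430 − -0.5236) = 0.8666; ω₁ = Δθ/dt₁ = 1.7332
distance = √((3.5−-3.5)² + (1−-1.5)²) = 7.4330; v₂ = distance/dt₂ = 7.4330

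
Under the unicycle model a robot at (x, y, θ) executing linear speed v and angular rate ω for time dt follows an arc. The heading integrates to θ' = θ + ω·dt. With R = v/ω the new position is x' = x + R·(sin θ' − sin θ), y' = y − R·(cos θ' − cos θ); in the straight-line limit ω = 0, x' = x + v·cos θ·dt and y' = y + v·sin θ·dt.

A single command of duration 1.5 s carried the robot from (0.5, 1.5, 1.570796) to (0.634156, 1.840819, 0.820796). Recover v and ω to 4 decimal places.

v = 0.2500, ω = -0.5000

Δθ = 0.820796 − 1.570796 = -0.750000
ω = Δθ/dt = -0.750000/1.5 = -0.5000
R = −Δy/(cos θ' − cos θ) = -0.5000
v = R·ω = -0.5000·-0.5000 = 0.2500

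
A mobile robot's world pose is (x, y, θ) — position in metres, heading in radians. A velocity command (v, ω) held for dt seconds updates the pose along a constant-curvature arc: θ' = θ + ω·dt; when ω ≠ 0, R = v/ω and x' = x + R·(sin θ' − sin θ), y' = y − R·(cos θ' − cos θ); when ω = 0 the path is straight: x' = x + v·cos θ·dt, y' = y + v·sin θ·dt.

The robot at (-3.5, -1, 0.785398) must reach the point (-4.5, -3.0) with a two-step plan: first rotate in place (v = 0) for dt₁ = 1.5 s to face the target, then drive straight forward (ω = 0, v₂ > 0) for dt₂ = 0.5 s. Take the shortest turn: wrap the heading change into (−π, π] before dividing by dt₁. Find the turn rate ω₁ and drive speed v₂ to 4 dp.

ω₁ = -1.8799, v₂ = 4.4721

heading to target = atan2(-3−-1, -4.5−-3.5) = -2.0344
Δθ = wrap(-2.0344 − 0.7854) = -2.8198; ω₁ = Δθ/dt₁ = -1.8799
distance = √((-4.5−-3.5)² + (-3−-1)²) = 2.2361; v₂ = distance/dt₂ = 4.4721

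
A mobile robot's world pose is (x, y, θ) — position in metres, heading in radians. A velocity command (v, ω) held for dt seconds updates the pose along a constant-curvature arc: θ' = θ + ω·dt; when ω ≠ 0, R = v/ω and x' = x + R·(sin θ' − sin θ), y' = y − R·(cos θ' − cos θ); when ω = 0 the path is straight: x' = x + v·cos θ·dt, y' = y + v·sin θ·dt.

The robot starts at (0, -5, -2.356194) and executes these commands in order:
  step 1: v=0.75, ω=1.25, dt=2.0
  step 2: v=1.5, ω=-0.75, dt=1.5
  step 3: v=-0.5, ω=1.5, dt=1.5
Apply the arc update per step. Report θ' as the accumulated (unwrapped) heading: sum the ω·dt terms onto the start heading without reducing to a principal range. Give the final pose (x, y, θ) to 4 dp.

(1.8639, -6.9716, 1.2688)

step 1: θ'=0.1438 (R=0.6000) → pose (0.5103, -6.0181, 0.1438)
step 2: θ'=-0.9812 (R=-2.0000) → pose (2.4592, -6.8854, -0.9812)
step 3: θ'=1.2688 (R=-0.3333) → pose (1.8639, -6.9716, 1.2688)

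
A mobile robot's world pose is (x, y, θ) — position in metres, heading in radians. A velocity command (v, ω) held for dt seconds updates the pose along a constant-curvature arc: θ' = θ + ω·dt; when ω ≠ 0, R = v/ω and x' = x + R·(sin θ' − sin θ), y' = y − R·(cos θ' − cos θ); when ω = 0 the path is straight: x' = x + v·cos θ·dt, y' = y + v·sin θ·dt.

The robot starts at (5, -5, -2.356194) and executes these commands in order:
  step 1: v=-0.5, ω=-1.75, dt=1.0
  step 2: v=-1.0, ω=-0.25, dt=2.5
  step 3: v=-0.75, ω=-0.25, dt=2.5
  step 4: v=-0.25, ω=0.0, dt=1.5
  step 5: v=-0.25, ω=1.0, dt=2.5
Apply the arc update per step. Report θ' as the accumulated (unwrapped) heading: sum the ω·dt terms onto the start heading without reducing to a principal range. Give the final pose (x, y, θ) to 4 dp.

step 1: θ'=-4.1062 (R=0.2857) → pose (5.4368, -5.0392, -4.1062)
step 2: θ'=-4.7312 (R=4.0000) → pose (6.1488, -7.3934, -4.7312)
step 3: θ'=-5.3562 (R=3.0000) → pose (5.5488, -9.1378, -5.3562)
step 4: θ'=-5.3562 (straight) → pose (5.3237, -9.4377, -5.3562)
step 5: θ'=-2.8562 (R=-0.2500) → pose (5.5941, -9.8276, -2.8562)

(5.5941, -9.8276, -2.8562)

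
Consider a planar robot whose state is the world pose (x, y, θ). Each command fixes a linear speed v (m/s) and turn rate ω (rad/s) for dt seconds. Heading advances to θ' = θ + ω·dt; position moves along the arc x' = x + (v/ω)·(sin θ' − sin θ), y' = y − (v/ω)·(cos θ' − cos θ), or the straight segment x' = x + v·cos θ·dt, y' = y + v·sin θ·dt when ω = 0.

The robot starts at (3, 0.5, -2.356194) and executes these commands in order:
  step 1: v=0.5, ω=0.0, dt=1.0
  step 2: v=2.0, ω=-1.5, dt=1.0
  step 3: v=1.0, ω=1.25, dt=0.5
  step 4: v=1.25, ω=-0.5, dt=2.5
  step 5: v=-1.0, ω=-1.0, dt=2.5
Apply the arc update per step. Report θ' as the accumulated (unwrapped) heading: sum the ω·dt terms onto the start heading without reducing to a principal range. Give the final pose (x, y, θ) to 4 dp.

(-3.4487, 1.1965, -6.9812)

step 1: θ'=-2.3562 (straight) → pose (2.6464, 0.1464, -2.3562)
step 2: θ'=-3.8562 (R=-1.3333) → pose (0.8299, 0.0821, -3.8562)
step 3: θ'=-3.2312 (R=0.8000) → pose (0.3772, 0.2746, -3.2312)
step 4: θ'=-4.4812 (R=-2.5000) → pose (-1.8326, 2.1917, -4.4812)
step 5: θ'=-6.9812 (R=1.0000) → pose (-3.4487, 1.1965, -6.9812)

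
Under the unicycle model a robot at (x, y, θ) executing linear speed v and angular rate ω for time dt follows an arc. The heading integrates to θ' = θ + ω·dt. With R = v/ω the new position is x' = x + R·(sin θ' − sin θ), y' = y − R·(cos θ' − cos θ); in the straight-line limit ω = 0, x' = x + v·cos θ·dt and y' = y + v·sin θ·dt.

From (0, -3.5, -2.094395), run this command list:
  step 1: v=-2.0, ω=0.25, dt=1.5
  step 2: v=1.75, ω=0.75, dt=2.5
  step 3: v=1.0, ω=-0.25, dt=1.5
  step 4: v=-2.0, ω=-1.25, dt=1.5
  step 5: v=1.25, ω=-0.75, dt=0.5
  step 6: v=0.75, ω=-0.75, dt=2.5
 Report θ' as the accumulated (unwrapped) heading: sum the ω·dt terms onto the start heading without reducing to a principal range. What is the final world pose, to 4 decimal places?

(2.1446, -1.0690, -4.3444)

step 1: θ'=-1.7194 (R=-8.0000) → pose (0.9836, -0.6844, -1.7194)
step 2: θ'=0.1556 (R=2.3333) → pose (3.6529, -3.3350, 0.1556)
step 3: θ'=-0.2194 (R=-4.0000) → pose (5.1433, -3.3826, -0.2194)
step 4: θ'=-2.0944 (R=1.6000) → pose (4.1059, -1.0209, -2.0944)
step 5: θ'=-2.4694 (R=-1.6667) → pose (3.7004, -1.4917, -2.4694)
step 6: θ'=-4.3444 (R=-1.0000) → pose (2.1446, -1.0690, -4.3444)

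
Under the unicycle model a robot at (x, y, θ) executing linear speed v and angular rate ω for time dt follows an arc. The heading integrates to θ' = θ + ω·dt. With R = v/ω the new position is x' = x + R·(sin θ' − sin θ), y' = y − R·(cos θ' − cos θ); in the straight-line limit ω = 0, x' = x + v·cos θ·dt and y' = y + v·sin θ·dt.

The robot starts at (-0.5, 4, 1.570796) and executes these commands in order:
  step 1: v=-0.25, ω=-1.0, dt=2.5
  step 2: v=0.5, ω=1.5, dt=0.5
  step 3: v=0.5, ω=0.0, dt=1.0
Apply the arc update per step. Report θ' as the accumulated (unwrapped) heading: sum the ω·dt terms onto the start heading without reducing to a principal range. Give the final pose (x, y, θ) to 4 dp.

step 1: θ'=-0.9292 (R=0.2500) → pose (-0.9503, 3.8504, -0.9292)
step 2: θ'=-0.1792 (R=0.3333) → pose (-0.7427, 3.7219, -0.1792)
step 3: θ'=-0.1792 (straight) → pose (-0.2507, 3.6328, -0.1792)

(-0.2507, 3.6328, -0.1792)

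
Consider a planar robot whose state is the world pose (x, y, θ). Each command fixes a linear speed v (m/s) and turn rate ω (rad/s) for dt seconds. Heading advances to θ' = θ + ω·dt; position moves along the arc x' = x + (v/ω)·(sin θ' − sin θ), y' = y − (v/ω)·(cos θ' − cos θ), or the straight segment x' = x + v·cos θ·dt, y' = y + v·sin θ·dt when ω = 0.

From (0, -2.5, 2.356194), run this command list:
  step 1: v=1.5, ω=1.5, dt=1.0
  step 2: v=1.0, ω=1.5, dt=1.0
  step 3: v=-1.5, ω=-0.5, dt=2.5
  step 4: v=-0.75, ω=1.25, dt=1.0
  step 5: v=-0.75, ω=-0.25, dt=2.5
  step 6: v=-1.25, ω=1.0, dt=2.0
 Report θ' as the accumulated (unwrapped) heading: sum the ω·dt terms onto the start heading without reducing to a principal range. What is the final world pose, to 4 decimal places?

(-3.9292, 3.7039, 6.7312)

step 1: θ'=3.8562 (R=1.0000) → pose (-1.3624, -2.4518, 3.8562)
step 2: θ'=5.3562 (R=0.6667) → pose (-1.4588, -3.3555, 5.3562)
step 3: θ'=4.1062 (R=3.0000) → pose (-1.5248, 0.1545, 4.1062)
step 4: θ'=5.3562 (R=-0.6000) → pose (-1.5380, 0.8565, 5.3562)
step 5: θ'=4.7312 (R=3.0000) → pose (-2.1380, 2.6008, 4.7312)
step 6: θ'=6.7312 (R=-1.2500) → pose (-3.9292, 3.7039, 6.7312)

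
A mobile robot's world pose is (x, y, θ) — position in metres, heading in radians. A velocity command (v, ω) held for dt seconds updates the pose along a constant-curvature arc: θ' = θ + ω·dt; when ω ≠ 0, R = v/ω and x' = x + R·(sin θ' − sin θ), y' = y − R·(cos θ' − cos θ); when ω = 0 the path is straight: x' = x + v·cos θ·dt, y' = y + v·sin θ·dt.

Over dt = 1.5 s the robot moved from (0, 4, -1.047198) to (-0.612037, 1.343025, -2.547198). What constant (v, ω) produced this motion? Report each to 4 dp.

v = 2.0000, ω = -1.0000

Δθ = -2.547198 − -1.047198 = -1.500000
ω = Δθ/dt = -1.500000/1.5 = -1.0000
R = −Δy/(cos θ' − cos θ) = -2.0000
v = R·ω = -2.0000·-1.0000 = 2.0000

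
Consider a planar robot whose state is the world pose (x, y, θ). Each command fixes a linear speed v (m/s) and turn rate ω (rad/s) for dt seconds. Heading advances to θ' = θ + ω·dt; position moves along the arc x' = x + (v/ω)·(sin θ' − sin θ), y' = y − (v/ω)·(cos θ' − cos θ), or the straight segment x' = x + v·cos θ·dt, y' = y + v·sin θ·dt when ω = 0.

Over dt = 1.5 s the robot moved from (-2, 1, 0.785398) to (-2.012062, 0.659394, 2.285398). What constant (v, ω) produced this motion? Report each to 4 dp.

v = -0.2500, ω = 1.0000

Δθ = 2.285398 − 0.785398 = 1.500000
ω = Δθ/dt = 1.500000/1.5 = 1.0000
R = −Δy/(cos θ' − cos θ) = -0.2500
v = R·ω = -0.2500·1.0000 = -0.2500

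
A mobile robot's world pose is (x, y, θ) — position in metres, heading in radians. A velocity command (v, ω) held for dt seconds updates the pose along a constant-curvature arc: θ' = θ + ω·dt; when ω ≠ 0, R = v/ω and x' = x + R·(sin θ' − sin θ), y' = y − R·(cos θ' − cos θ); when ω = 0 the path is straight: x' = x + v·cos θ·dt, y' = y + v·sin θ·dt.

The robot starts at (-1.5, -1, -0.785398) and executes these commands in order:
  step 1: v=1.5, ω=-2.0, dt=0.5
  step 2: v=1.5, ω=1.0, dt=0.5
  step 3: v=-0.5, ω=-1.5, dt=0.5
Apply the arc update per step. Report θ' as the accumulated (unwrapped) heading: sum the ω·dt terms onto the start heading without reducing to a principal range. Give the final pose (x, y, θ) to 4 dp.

(-1.2494, -2.1886, -2.0354)

step 1: θ'=-1.7854 (R=-0.7500) → pose (-1.2975, -1.6900, -1.7854)
step 2: θ'=-1.2854 (R=1.5000) → pose (-1.2713, -2.4318, -1.2854)
step 3: θ'=-2.0354 (R=0.3333) → pose (-1.2494, -2.1886, -2.0354)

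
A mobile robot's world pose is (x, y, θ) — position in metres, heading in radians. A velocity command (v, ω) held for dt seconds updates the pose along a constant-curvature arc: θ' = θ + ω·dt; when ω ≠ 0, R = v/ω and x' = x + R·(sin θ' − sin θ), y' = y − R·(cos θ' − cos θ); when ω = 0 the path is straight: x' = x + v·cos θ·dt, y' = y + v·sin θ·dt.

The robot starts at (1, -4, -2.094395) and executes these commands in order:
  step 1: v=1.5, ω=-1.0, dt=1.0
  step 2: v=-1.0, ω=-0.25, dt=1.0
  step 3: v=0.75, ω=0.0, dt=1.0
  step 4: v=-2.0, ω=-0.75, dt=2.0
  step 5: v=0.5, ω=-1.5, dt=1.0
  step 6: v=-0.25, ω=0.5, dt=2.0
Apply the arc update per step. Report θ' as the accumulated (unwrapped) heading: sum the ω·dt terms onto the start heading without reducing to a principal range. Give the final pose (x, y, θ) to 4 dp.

(2.0547, -7.5526, -5.3444)

step 1: θ'=-3.0944 (R=-1.5000) → pose (-0.2283, -4.7483, -3.0944)
step 2: θ'=-3.3444 (R=4.0000) → pose (0.7661, -4.8259, -3.3444)
step 3: θ'=-3.3444 (straight) → pose (0.0315, -4.6748, -3.3444)
step 4: θ'=-4.8444 (R=2.6667) → pose (2.1378, -7.6378, -4.8444)
step 5: θ'=-6.3444 (R=-0.3333) → pose (2.4887, -7.3490, -6.3444)
step 6: θ'=-5.3444 (R=-0.5000) → pose (2.0547, -7.5526, -5.3444)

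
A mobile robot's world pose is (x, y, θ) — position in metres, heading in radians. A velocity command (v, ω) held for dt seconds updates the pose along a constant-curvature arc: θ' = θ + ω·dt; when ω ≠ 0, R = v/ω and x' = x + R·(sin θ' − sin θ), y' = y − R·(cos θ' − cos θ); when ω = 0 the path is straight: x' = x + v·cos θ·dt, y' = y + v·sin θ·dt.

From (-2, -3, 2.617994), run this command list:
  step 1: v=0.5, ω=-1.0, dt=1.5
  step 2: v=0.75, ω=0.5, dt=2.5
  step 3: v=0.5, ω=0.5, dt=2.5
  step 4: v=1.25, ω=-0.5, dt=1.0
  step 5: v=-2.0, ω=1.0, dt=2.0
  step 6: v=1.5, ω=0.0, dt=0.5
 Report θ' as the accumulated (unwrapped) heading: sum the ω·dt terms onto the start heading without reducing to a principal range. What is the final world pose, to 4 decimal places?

(-2.6823, 1.3761, 5.1180)

step 1: θ'=1.1180 (R=-0.5000) → pose (-2.1996, -2.3482, 1.1180)
step 2: θ'=2.3680 (R=1.5000) → pose (-2.5004, -0.6189, 2.3680)
step 3: θ'=3.6180 (R=1.0000) → pose (-3.6577, -0.4457, 3.6180)
step 4: θ'=3.1180 (R=-2.5000) → pose (-4.8631, -0.7233, 3.1180)
step 5: θ'=5.1180 (R=-2.0000) → pose (-2.9782, 2.0653, 5.1180)
step 6: θ'=5.1180 (straight) → pose (-2.6823, 1.3761, 5.1180)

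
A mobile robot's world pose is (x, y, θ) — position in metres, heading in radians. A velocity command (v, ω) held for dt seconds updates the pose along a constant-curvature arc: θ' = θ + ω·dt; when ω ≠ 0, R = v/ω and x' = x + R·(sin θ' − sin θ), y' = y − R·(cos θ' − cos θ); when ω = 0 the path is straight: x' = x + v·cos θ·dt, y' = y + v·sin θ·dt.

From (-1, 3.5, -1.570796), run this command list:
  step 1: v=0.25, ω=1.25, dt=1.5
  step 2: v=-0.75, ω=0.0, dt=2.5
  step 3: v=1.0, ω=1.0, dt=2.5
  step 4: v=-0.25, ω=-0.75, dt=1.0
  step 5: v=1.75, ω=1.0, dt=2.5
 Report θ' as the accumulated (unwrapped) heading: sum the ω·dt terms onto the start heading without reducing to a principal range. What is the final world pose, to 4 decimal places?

(-5.5903, 3.9479, 4.5542)

step 1: θ'=0.3042 (R=0.2000) → pose (-0.7401, 3.3092, 0.3042)
step 2: θ'=0.3042 (straight) → pose (-2.5290, 2.7476, 0.3042)
step 3: θ'=2.8042 (R=1.0000) → pose (-2.4975, 4.6453, 2.8042)
step 4: θ'=2.0542 (R=0.3333) → pose (-2.3127, 4.4857, 2.0542)
step 5: θ'=4.5542 (R=1.7500) → pose (-5.5903, 3.9479, 4.5542)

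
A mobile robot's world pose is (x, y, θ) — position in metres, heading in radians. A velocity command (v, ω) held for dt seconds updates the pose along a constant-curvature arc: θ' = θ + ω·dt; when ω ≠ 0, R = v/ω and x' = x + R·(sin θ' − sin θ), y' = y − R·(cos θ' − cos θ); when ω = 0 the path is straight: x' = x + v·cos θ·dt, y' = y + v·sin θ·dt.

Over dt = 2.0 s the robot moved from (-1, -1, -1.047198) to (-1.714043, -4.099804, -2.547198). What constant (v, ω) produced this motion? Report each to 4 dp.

Δθ = -2.547198 − -1.047198 = -1.500000
ω = Δθ/dt = -1.500000/2.0 = -0.7500
R = −Δy/(cos θ' − cos θ) = -2.3333
v = R·ω = -2.3333·-0.7500 = 1.7500

v = 1.7500, ω = -0.7500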